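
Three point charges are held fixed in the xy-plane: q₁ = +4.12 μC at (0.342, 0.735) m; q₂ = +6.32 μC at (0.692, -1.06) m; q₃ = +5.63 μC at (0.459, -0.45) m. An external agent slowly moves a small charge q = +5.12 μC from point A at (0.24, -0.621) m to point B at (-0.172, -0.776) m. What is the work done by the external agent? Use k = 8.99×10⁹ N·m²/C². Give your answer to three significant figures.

For quasistatic motion the external work equals the change in potential energy: W_ext = qΔV = q(V_B − V_A).
At A: distances to the source charges are 1.36 m, 0.630 m, 0.278 m; V_A = Σ kqᵢ/rᵢ = 3.00×10⁵ V.
At B: distances to the source charges are 1.60 m, 0.909 m, 0.710 m; V_B = Σ kqᵢ/rᵢ = 1.57×10⁵ V.
ΔV = V_B − V_A = -1.43×10⁵ V.
W_ext = qΔV = (5.12×10⁻⁶ C)(-1.43×10⁵ V) = -0.730 J.

-0.730 J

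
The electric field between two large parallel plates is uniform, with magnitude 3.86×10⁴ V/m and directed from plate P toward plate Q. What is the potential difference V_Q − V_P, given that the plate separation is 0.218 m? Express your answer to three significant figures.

In a uniform field, potential decreases in the direction of E: ΔV = −E·d for a displacement d parallel to E.
Going from P to Q is a displacement of 0.218 m along the field, so V_Q − V_P = −Ed = -8410 V.

-8410 V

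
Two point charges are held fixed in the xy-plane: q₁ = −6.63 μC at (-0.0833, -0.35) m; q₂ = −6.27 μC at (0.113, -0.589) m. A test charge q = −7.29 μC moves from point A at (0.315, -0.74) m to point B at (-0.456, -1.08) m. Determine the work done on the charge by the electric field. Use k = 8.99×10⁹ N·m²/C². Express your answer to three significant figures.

1.33 J

The work done by the electric force is W_field = −ΔU = −q(V_B − V_A) = q(V_A − V_B).
At A: distances to the source charges are 0.557 m, 0.252 m; V_A = Σ kqᵢ/rᵢ = -3.30×10⁵ V.
At B: distances to the source charges are 0.820 m, 0.752 m; V_B = Σ kqᵢ/rᵢ = -1.48×10⁵ V.
ΔV = V_B − V_A = 1.83×10⁵ V.
W_field = −qΔV = −(-7.29×10⁻⁶ C)(1.83×10⁵ V) = 1.33 J.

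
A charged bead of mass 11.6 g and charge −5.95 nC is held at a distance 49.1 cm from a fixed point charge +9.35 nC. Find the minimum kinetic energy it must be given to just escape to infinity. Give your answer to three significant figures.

To just escape, total mechanical energy must reach zero at infinity: ½mv²_min + U = 0, so ½mv²_min = −U = |kQq|/r.
|U| = |kQq|/r = (8.99×10⁹ N·m²/C²)(9.35×10⁻⁹)(5.95×10⁻⁹)/(0.491) = 1.02×10⁻⁶ J.

1.02×10⁻⁶ J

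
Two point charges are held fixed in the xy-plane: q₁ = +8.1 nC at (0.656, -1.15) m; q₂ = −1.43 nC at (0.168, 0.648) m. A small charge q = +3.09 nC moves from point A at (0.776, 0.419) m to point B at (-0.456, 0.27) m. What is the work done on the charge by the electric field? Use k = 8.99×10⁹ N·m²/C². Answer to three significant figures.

The work done by the electric force is W_field = −ΔU = −q(V_B − V_A) = q(V_A − V_B).
At A: distances to the source charges are 1.57 m, 0.650 m; V_A = Σ kqᵢ/rᵢ = 26.5 V.
At B: distances to the source charges are 1.80 m, 0.730 m; V_B = Σ kqᵢ/rᵢ = 22.8 V.
ΔV = V_B − V_A = -3.74 V.
W_field = −qΔV = −(3.09×10⁻⁹ C)(-3.74 V) = 1.15×10⁻⁸ J.

1.15×10⁻⁸ J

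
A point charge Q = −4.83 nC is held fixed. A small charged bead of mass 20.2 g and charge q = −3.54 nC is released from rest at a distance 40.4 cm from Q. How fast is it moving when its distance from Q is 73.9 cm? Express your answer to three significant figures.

Only the electrostatic force acts, so mechanical energy is conserved: ½mv² = U₁ − U₂ = kQq(1/r₁ − 1/r₂).
U₁ − U₂ = (8.99×10⁹ N·m²/C²)(-4.83×10⁻⁹ C)(-3.54×10⁻⁹ C)(1/0.404 − 1/0.739) = 1.72×10⁻⁷ J.
v = √(2·1.72×10⁻⁷/0.0202) = 4.13×10⁻³ m/s.

4.13×10⁻³ m/s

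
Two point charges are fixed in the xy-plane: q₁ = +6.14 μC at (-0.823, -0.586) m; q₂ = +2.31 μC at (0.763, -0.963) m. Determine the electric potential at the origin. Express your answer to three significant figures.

The total potential is the scalar sum of each charge's contribution, V = Σ kqᵢ/rᵢ.
Distances from the field point to each charge: r₁ = 1.01 m, r₂ = 1.23 m.
V = k[(6.14×10⁻⁶)/(1.01) + (2.31×10⁻⁶)/(1.23)] = 7.15×10⁴ V.

7.15×10⁴ V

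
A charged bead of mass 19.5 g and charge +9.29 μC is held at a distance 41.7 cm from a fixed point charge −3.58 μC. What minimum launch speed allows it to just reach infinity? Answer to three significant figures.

8.58 m/s

To just escape, total mechanical energy must reach zero at infinity: ½mv²_min + U = 0, so ½mv²_min = −U = |kQq|/r.
|U| = |kQq|/r = (8.99×10⁹ N·m²/C²)(3.58×10⁻⁶)(9.29×10⁻⁶)/(0.417) = 0.717 J.
v_min = √(2|U|/m) = √(2·0.717/0.0195) = 8.58 m/s.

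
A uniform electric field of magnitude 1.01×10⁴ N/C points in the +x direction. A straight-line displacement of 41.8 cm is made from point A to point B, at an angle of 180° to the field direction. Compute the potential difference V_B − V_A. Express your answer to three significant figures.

4220 V

Only the component of displacement along E changes the potential: ΔV = −E·d·cosθ.
ΔV = −(1.01×10⁴ V/m)(0.418 m)cos180° = 4220 V.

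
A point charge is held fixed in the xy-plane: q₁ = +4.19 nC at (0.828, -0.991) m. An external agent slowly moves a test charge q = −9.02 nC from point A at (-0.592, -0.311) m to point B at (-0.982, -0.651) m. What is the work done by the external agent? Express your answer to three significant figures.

For quasistatic motion the external work equals the change in potential energy: W_ext = qΔV = q(V_B − V_A).
At A: distance to the source charge is 1.57 m; V_A = kq₁/r = 23.9 V.
At B: distance to the source charge is 1.84 m; V_B = kq₁/r = 20.5 V.
ΔV = V_B − V_A = -3.47 V.
W_ext = qΔV = (-9.02×10⁻⁹ C)(-3.47 V) = 3.13×10⁻⁸ J.

3.13×10⁻⁸ J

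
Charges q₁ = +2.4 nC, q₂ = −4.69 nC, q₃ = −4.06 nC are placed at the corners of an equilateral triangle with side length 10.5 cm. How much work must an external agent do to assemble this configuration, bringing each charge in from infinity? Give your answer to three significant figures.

The assembly work is the sum of pairwise potential energies, U = Σ_{i<j} kqᵢqⱼ/rᵢⱼ.
All three pair separations equal the side length, 0.105 m.
U = (-9.64×10⁻⁷) + (-8.34×10⁻⁷) + (1.63×10⁻⁶) = -1.68×10⁻⁷ J.

-1.68×10⁻⁷ J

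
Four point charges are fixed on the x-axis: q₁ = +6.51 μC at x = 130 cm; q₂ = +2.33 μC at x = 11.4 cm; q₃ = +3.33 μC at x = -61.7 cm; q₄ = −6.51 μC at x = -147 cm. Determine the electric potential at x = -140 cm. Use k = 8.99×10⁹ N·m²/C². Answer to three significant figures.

The total potential is the scalar sum of each charge's contribution, V = Σ kqᵢ/rᵢ.
Distances from the field point to each charge: r₁ = 2.70 m, r₂ = 1.51 m, r₃ = 0.783 m, r₄ = 0.0700 m.
V = k[(6.51×10⁻⁶)/(2.70) + (2.33×10⁻⁶)/(1.51) + (3.33×10⁻⁶)/(0.783) + (-6.51×10⁻⁶)/(0.0700)] = -7.62×10⁵ V.

-7.62×10⁵ V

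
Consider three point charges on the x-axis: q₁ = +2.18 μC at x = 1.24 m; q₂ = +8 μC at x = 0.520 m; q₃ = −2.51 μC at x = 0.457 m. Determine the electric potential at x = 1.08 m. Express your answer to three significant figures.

The total potential is the scalar sum of each charge's contribution, V = Σ kqᵢ/rᵢ.
Distances from the field point to each charge: r₁ = 0.160 m, r₂ = 0.560 m, r₃ = 0.623 m.
V = k[(2.18×10⁻⁶)/(0.160) + (8.00×10⁻⁶)/(0.560) + (-2.51×10⁻⁶)/(0.623)] = 2.15×10⁵ V.

2.15×10⁵ V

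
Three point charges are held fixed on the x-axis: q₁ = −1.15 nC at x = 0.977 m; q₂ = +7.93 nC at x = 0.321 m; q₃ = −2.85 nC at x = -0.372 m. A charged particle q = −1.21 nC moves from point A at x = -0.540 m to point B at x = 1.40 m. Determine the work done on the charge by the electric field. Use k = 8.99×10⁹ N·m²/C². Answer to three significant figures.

The work done by the electric force is W_field = −ΔU = −q(V_B − V_A) = q(V_A − V_B).
At A: distances to the source charges are 1.52 m, 0.861 m, 0.168 m; V_A = Σ kqᵢ/rᵢ = -76.5 V.
At B: distances to the source charges are 0.423 m, 1.08 m, 1.77 m; V_B = Σ kqᵢ/rᵢ = 27.2 V.
ΔV = V_B − V_A = 104 V.
W_field = −qΔV = −(-1.21×10⁻⁹ C)(104 V) = 1.25×10⁻⁷ J.

1.25×10⁻⁷ J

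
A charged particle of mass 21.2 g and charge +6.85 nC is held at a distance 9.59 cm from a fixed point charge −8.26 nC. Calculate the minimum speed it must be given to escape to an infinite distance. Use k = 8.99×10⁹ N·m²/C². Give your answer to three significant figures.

0.0224 m/s

To just escape, total mechanical energy must reach zero at infinity: ½mv²_min + U = 0, so ½mv²_min = −U = |kQq|/r.
|U| = |kQq|/r = (8.99×10⁹ N·m²/C²)(8.26×10⁻⁹)(6.85×10⁻⁹)/(0.0959) = 5.30×10⁻⁶ J.
v_min = √(2|U|/m) = √(2·5.30×10⁻⁶/0.0212) = 0.0224 m/s.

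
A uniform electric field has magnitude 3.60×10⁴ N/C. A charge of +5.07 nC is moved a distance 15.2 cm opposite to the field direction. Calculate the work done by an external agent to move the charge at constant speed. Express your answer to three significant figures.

The potential change for a displacement 15.2 cm opposite to the field direction is ΔV = +Ed = 5470 V.
W_ext = qΔV = 2.77×10⁻⁵ J.

2.77×10⁻⁵ J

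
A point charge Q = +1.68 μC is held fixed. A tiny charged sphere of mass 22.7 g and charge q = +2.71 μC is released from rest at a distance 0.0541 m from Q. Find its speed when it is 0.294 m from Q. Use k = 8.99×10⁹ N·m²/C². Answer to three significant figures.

Only the electrostatic force acts, so mechanical energy is conserved: ½mv² = U₁ − U₂ = kQq(1/r₁ − 1/r₂).
U₁ − U₂ = (8.99×10⁹ N·m²/C²)(1.68×10⁻⁶ C)(2.71×10⁻⁶ C)(1/0.0541 − 1/0.294) = 0.617 J.
v = √(2·0.617/0.0227) = 7.38 m/s.

7.38 m/s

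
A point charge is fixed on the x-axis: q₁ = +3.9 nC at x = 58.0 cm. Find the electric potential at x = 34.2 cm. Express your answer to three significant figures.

147 V

The total potential is the scalar sum of each charge's contribution, V = Σ kqᵢ/rᵢ.
V = k[(3.90×10⁻⁹)/(0.238)] = 147 V.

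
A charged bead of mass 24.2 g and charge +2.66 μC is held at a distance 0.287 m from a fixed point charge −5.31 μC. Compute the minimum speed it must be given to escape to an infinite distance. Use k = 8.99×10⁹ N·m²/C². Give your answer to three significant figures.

6.05 m/s

To just escape, total mechanical energy must reach zero at infinity: ½mv²_min + U = 0, so ½mv²_min = −U = |kQq|/r.
|U| = |kQq|/r = (8.99×10⁹ N·m²/C²)(5.31×10⁻⁶)(2.66×10⁻⁶)/(0.287) = 0.442 J.
v_min = √(2|U|/m) = √(2·0.442/0.0242) = 6.05 m/s.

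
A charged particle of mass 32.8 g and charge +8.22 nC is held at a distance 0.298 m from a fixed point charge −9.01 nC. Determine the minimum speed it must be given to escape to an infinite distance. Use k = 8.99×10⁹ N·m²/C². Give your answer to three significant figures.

To just escape, total mechanical energy must reach zero at infinity: ½mv²_min + U = 0, so ½mv²_min = −U = |kQq|/r.
|U| = |kQq|/r = (8.99×10⁹ N·m²/C²)(9.01×10⁻⁹)(8.22×10⁻⁹)/(0.298) = 2.23×10⁻⁶ J.
v_min = √(2|U|/m) = √(2·2.23×10⁻⁶/0.0328) = 0.0117 m/s.

0.0117 m/s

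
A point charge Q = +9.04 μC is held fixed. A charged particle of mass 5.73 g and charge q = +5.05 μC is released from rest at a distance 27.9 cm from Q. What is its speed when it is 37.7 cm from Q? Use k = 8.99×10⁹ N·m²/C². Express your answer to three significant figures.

Only the electrostatic force acts, so mechanical energy is conserved: ½mv² = U₁ − U₂ = kQq(1/r₁ − 1/r₂).
U₁ − U₂ = (8.99×10⁹ N·m²/C²)(9.04×10⁻⁶ C)(5.05×10⁻⁶ C)(1/0.279 − 1/0.377) = 0.382 J.
v = √(2·0.382/5.73×10⁻³) = 11.6 m/s.

11.6 m/s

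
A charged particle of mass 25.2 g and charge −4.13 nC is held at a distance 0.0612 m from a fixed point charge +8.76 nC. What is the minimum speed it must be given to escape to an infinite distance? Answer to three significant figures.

0.0205 m/s

To just escape, total mechanical energy must reach zero at infinity: ½mv²_min + U = 0, so ½mv²_min = −U = |kQq|/r.
|U| = |kQq|/r = (8.99×10⁹ N·m²/C²)(8.76×10⁻⁹)(4.13×10⁻⁹)/(0.0612) = 5.31×10⁻⁶ J.
v_min = √(2|U|/m) = √(2·5.31×10⁻⁶/0.0252) = 0.0205 m/s.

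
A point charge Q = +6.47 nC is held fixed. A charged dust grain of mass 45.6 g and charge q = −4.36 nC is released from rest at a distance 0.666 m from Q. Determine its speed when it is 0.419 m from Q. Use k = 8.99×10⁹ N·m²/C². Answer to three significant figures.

3.14×10⁻³ m/s

Only the electrostatic force acts, so mechanical energy is conserved: ½mv² = U₁ − U₂ = kQq(1/r₁ − 1/r₂).
U₁ − U₂ = (8.99×10⁹ N·m²/C²)(6.47×10⁻⁹ C)(-4.36×10⁻⁹ C)(1/0.666 − 1/0.419) = 2.24×10⁻⁷ J.
v = √(2·2.24×10⁻⁷/0.0456) = 3.14×10⁻³ m/s.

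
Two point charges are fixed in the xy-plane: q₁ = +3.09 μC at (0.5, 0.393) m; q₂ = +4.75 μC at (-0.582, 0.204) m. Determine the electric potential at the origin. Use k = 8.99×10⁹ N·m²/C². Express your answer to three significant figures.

1.13×10⁵ V

The total potential is the scalar sum of each charge's contribution, V = Σ kqᵢ/rᵢ.
Distances from the field point to each charge: r₁ = 0.636 m, r₂ = 0.617 m.
V = k[(3.09×10⁻⁶)/(0.636) + (4.75×10⁻⁶)/(0.617)] = 1.13×10⁵ V.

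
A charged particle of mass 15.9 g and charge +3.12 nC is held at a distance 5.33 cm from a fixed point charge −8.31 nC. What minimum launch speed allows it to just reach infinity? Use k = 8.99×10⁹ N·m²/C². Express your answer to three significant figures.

To just escape, total mechanical energy must reach zero at infinity: ½mv²_min + U = 0, so ½mv²_min = −U = |kQq|/r.
|U| = |kQq|/r = (8.99×10⁹ N·m²/C²)(8.31×10⁻⁹)(3.12×10⁻⁹)/(0.0533) = 4.37×10⁻⁶ J.
v_min = √(2|U|/m) = √(2·4.37×10⁻⁶/0.0159) = 0.0235 m/s.

0.0235 m/s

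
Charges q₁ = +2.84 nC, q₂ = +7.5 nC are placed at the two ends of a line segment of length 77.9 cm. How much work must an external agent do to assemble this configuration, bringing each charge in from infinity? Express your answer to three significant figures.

2.46×10⁻⁷ J

The assembly work is the sum of pairwise potential energies, U = Σ_{i<j} kqᵢqⱼ/rᵢⱼ.
The separation is r = 0.779 m.
U = (2.46×10⁻⁷) = 2.46×10⁻⁷ J.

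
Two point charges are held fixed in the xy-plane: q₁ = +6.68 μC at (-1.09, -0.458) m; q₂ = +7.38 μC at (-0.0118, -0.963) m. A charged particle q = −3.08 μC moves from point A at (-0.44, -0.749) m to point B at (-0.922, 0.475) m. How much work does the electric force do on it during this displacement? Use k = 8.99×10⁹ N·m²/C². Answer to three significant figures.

The work done by the electric force is W_field = −ΔU = −q(V_B − V_A) = q(V_A − V_B).
At A: distances to the source charges are 0.712 m, 0.479 m; V_A = Σ kqᵢ/rᵢ = 2.23×10⁵ V.
At B: distances to the source charges are 0.948 m, 1.70 m; V_B = Σ kqᵢ/rᵢ = 1.02×10⁵ V.
ΔV = V_B − V_A = -1.21×10⁵ V.
W_field = −qΔV = −(-3.08×10⁻⁶ C)(-1.21×10⁵ V) = -0.371 J.

-0.371 J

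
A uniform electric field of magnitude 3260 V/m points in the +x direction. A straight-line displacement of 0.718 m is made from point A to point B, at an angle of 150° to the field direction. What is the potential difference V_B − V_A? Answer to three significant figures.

2030 V

Only the component of displacement along E changes the potential: ΔV = −E·d·cosθ.
ΔV = −(3260 V/m)(0.718 m)cos150° = 2030 V.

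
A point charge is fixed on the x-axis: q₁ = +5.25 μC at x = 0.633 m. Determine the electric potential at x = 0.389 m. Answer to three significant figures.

The total potential is the scalar sum of each charge's contribution, V = Σ kqᵢ/rᵢ.
V = k[(5.25×10⁻⁶)/(0.244)] = 1.93×10⁵ V.

1.93×10⁵ V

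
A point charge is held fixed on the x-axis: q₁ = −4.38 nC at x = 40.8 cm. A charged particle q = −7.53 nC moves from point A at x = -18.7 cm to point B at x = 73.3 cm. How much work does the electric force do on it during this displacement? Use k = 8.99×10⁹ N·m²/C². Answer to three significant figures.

-4.14×10⁻⁷ J

The work done by the electric force is W_field = −ΔU = −q(V_B − V_A) = q(V_A − V_B).
At A: distance to the source charge is 0.595 m; V_A = kq₁/r = -66.2 V.
At B: distance to the source charge is 0.325 m; V_B = kq₁/r = -121 V.
ΔV = V_B − V_A = -55.0 V.
W_field = −qΔV = −(-7.53×10⁻⁹ C)(-55.0 V) = -4.14×10⁻⁷ J.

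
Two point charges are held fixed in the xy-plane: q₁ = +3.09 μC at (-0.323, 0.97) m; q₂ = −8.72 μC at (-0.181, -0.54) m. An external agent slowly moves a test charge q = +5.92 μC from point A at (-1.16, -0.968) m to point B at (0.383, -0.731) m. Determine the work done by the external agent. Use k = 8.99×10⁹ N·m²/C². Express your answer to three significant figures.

For quasistatic motion the external work equals the change in potential energy: W_ext = qΔV = q(V_B − V_A).
At A: distances to the source charges are 2.11 m, 1.07 m; V_A = Σ kqᵢ/rᵢ = -6.02×10⁴ V.
At B: distances to the source charges are 1.84 m, 0.595 m; V_B = Σ kqᵢ/rᵢ = -1.17×10⁵ V.
ΔV = V_B − V_A = -5.64×10⁴ V.
W_ext = qΔV = (5.92×10⁻⁶ C)(-5.64×10⁴ V) = -0.334 J.

-0.334 J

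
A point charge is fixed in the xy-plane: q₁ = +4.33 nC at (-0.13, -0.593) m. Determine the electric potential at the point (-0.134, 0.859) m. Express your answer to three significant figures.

26.8 V

Electric potential is a scalar, so the contributions from each charge add algebraically: V = Σ kqᵢ/rᵢ.
Distances from the field point to each charge: r₁ = 1.45 m.
V = k[(4.33×10⁻⁹)/(1.45)] = 26.8 V.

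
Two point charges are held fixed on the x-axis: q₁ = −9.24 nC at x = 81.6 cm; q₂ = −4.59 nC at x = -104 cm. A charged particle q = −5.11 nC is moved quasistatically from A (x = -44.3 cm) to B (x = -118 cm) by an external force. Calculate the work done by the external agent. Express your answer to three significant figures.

1.03×10⁻⁶ J

For quasistatic motion the external work equals the change in potential energy: W_ext = qΔV = q(V_B − V_A).
At A: distances to the source charges are 1.26 m, 0.597 m; V_A = Σ kqᵢ/rᵢ = -135 V.
At B: distances to the source charges are 2.00 m, 0.140 m; V_B = Σ kqᵢ/rᵢ = -336 V.
ΔV = V_B − V_A = -201 V.
W_ext = qΔV = (-5.11×10⁻⁹ C)(-201 V) = 1.03×10⁻⁶ J.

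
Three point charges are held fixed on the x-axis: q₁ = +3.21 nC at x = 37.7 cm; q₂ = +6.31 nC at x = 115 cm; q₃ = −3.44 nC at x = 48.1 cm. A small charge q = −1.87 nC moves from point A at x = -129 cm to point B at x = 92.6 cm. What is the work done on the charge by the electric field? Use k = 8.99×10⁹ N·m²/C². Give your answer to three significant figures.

The work done by the electric force is W_field = −ΔU = −q(V_B − V_A) = q(V_A − V_B).
At A: distances to the source charges are 1.67 m, 2.44 m, 1.77 m; V_A = Σ kqᵢ/rᵢ = 23.1 V.
At B: distances to the source charges are 0.549 m, 0.224 m, 0.445 m; V_B = Σ kqᵢ/rᵢ = 236 V.
ΔV = V_B − V_A = 213 V.
W_field = −qΔV = −(-1.87×10⁻⁹ C)(213 V) = 3.99×10⁻⁷ J.

3.99×10⁻⁷ J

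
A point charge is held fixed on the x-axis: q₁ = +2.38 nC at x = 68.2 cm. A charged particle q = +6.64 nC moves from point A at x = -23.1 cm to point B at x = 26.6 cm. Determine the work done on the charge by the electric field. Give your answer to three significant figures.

-1.86×10⁻⁷ J

The work done by the electric force is W_field = −ΔU = −q(V_B − V_A) = q(V_A − V_B).
At A: distance to the source charge is 0.913 m; V_A = kq₁/r = 23.4 V.
At B: distance to the source charge is 0.416 m; V_B = kq₁/r = 51.4 V.
ΔV = V_B − V_A = 28.0 V.
W_field = −qΔV = −(6.64×10⁻⁹ C)(28.0 V) = -1.86×10⁻⁷ J.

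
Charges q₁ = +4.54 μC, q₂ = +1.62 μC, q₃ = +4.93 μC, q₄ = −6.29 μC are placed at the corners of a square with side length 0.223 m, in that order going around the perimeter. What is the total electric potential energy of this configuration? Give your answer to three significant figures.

-1.44 J

The assembly work is the sum of pairwise potential energies, U = Σ_{i<j} kqᵢqⱼ/rᵢⱼ.
The four side pairs have separation 0.223 m and the two diagonal pairs 0.315 m.
Summing all 6 pair terms gives U = -1.44 J.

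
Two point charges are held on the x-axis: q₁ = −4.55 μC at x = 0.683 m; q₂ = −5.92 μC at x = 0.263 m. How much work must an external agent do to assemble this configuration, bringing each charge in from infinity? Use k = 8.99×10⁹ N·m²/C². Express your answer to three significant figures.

The assembly work is the sum of pairwise potential energies, U = Σ_{i<j} kqᵢqⱼ/rᵢⱼ.
Pair separations: r₁₂ = 0.420 m.
U = (0.577) = 0.577 J.

0.577 J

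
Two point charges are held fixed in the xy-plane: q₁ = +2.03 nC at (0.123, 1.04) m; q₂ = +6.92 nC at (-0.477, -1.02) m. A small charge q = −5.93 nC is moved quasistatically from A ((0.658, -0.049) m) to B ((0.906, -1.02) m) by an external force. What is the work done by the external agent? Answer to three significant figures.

For quasistatic motion the external work equals the change in potential energy: W_ext = qΔV = q(V_B − V_A).
At A: distances to the source charges are 1.21 m, 1.49 m; V_A = Σ kqᵢ/rᵢ = 56.7 V.
At B: distances to the source charges are 2.20 m, 1.38 m; V_B = Σ kqᵢ/rᵢ = 53.3 V.
ΔV = V_B − V_A = -3.43 V.
W_ext = qΔV = (-5.93×10⁻⁹ C)(-3.43 V) = 2.03×10⁻⁸ J.

2.03×10⁻⁸ J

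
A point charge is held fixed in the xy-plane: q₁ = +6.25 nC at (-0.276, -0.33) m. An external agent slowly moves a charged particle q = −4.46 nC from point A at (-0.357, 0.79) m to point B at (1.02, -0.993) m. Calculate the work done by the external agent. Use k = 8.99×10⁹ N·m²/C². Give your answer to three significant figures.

5.10×10⁻⁸ J

For quasistatic motion the external work equals the change in potential energy: W_ext = qΔV = q(V_B − V_A).
At A: distance to the source charge is 1.12 m; V_A = kq₁/r = 50.0 V.
At B: distance to the source charge is 1.46 m; V_B = kq₁/r = 38.6 V.
ΔV = V_B − V_A = -11.4 V.
W_ext = qΔV = (-4.46×10⁻⁹ C)(-11.4 V) = 5.10×10⁻⁸ J.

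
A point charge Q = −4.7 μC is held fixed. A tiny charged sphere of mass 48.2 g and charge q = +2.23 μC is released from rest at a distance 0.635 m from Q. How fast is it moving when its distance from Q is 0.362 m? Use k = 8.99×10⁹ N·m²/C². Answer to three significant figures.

Only the electrostatic force acts, so mechanical energy is conserved: ½mv² = U₁ − U₂ = kQq(1/r₁ − 1/r₂).
U₁ − U₂ = (8.99×10⁹ N·m²/C²)(-4.70×10⁻⁶ C)(2.23×10⁻⁶ C)(1/0.635 − 1/0.362) = 0.112 J.
v = √(2·0.112/0.0482) = 2.15 m/s.

2.15 m/s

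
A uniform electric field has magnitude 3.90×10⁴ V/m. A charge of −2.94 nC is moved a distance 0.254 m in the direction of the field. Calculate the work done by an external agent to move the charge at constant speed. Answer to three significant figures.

2.91×10⁻⁵ J

The potential change for a displacement 0.254 m in the direction of the field is ΔV = −Ed = -9910 V.
W_ext = qΔV = 2.91×10⁻⁵ J.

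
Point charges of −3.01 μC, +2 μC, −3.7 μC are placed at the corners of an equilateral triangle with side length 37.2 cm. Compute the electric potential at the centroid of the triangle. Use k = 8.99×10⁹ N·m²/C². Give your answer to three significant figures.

The total potential is the scalar sum of each charge's contribution, V = Σ kqᵢ/rᵢ.
The distance from each vertex to the centroid is a/√3 = 0.215 m.
V = k[(-3.01×10⁻⁶)/(0.215) + (2.00×10⁻⁶)/(0.215) + (-3.70×10⁻⁶)/(0.215)] = -1.97×10⁵ V.

-1.97×10⁵ V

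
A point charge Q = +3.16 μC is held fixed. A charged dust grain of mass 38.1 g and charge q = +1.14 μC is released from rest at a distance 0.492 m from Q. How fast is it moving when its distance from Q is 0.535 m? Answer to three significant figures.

Only the electrostatic force acts, so mechanical energy is conserved: ½mv² = U₁ − U₂ = kQq(1/r₁ − 1/r₂).
U₁ − U₂ = (8.99×10⁹ N·m²/C²)(3.16×10⁻⁶ C)(1.14×10⁻⁶ C)(1/0.492 − 1/0.535) = 5.29×10⁻³ J.
v = √(2·5.29×10⁻³/0.0381) = 0.527 m/s.

0.527 m/s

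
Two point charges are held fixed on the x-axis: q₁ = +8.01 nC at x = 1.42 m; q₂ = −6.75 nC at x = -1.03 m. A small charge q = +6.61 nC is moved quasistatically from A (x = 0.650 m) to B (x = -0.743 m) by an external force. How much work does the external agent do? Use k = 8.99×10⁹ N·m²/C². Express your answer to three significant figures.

For quasistatic motion the external work equals the change in potential energy: W_ext = qΔV = q(V_B − V_A).
At A: distances to the source charges are 0.770 m, 1.68 m; V_A = Σ kqᵢ/rᵢ = 57.4 V.
At B: distances to the source charges are 2.16 m, 0.287 m; V_B = Σ kqᵢ/rᵢ = -178 V.
ΔV = V_B − V_A = -236 V.
W_ext = qΔV = (6.61×10⁻⁹ C)(-236 V) = -1.56×10⁻⁶ J.

-1.56×10⁻⁶ J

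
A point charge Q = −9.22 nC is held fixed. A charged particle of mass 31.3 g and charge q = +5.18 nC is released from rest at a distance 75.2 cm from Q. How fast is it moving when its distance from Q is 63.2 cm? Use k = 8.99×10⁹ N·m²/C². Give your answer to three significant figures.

Only the electrostatic force acts, so mechanical energy is conserved: ½mv² = U₁ − U₂ = kQq(1/r₁ − 1/r₂).
U₁ − U₂ = (8.99×10⁹ N·m²/C²)(-9.22×10⁻⁹ C)(5.18×10⁻⁹ C)(1/0.752 − 1/0.632) = 1.08×10⁻⁷ J.
v = √(2·1.08×10⁻⁷/0.0313) = 2.63×10⁻³ m/s.

2.63×10⁻³ m/s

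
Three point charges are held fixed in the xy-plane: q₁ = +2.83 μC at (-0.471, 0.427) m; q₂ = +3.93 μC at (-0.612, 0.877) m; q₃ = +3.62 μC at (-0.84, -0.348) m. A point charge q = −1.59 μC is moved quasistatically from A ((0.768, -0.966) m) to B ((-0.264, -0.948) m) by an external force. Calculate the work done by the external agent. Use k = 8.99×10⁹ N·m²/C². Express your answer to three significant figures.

-0.0454 J

For quasistatic motion the external work equals the change in potential energy: W_ext = qΔV = q(V_B − V_A).
At A: distances to the source charges are 1.86 m, 2.30 m, 1.72 m; V_A = Σ kqᵢ/rᵢ = 4.79×10⁴ V.
At B: distances to the source charges are 1.39 m, 1.86 m, 0.832 m; V_B = Σ kqᵢ/rᵢ = 7.64×10⁴ V.
ΔV = V_B − V_A = 2.86×10⁴ V.
W_ext = qΔV = (-1.59×10⁻⁶ C)(2.86×10⁴ V) = -0.0454 J.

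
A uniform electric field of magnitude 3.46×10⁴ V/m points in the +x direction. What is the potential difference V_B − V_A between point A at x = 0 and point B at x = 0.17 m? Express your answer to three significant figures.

-5880 V

In a uniform field, potential decreases in the direction of E: V_B − V_A = −E·Δx.
V_B − V_A = −(3.46×10⁴ V/m)(0.170 m) = -5880 V.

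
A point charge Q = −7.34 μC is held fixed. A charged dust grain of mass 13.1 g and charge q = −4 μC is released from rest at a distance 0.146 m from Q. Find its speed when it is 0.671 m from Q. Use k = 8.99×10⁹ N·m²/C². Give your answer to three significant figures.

14.7 m/s

Only the electrostatic force acts, so mechanical energy is conserved: ½mv² = U₁ − U₂ = kQq(1/r₁ − 1/r₂).
U₁ − U₂ = (8.99×10⁹ N·m²/C²)(-7.34×10⁻⁶ C)(-4.00×10⁻⁶ C)(1/0.146 − 1/0.671) = 1.41 J.
v = √(2·1.41/0.0131) = 14.7 m/s.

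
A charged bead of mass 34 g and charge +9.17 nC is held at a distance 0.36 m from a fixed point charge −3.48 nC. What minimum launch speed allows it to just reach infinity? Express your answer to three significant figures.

6.85×10⁻³ m/s

To just escape, total mechanical energy must reach zero at infinity: ½mv²_min + U = 0, so ½mv²_min = −U = |kQq|/r.
|U| = |kQq|/r = (8.99×10⁹ N·m²/C²)(3.48×10⁻⁹)(9.17×10⁻⁹)/(0.360) = 7.97×10⁻⁷ J.
v_min = √(2|U|/m) = √(2·7.97×10⁻⁷/0.0340) = 6.85×10⁻³ m/s.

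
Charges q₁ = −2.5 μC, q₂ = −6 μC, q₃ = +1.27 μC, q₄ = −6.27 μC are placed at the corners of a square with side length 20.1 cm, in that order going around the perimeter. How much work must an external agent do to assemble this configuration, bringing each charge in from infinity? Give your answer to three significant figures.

The assembly work is the sum of pairwise potential energies, U = Σ_{i<j} kqᵢqⱼ/rᵢⱼ.
The four side pairs have separation 0.201 m and the two diagonal pairs 0.284 m.
Summing all 6 pair terms gives U = 1.76 J.

1.76 J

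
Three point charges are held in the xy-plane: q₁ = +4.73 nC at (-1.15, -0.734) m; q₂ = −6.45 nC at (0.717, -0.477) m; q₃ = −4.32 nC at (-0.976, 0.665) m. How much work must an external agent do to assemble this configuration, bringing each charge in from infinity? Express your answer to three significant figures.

The work to assemble the configuration equals its total potential energy, U = Σ kqᵢqⱼ/rᵢⱼ over all pairs.
Pair separations: r₁₂ = 1.88 m, r₁₃ = 1.41 m, r₂₃ = 2.04 m.
U = (-1.46×10⁻⁷) + (-1.30×10⁻⁷) + (1.23×10⁻⁷) = -1.53×10⁻⁷ J.

-1.53×10⁻⁷ J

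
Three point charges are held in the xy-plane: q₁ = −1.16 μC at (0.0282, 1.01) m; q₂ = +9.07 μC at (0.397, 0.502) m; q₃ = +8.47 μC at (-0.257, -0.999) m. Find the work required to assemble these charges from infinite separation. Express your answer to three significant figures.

0.228 J

The work to assemble the configuration equals its total potential energy, U = Σ kqᵢqⱼ/rᵢⱼ over all pairs.
Pair separations: r₁₂ = 0.628 m, r₁₃ = 2.03 m, r₂₃ = 1.64 m.
U = (-0.151) + (-0.0435) + (0.422) = 0.228 J.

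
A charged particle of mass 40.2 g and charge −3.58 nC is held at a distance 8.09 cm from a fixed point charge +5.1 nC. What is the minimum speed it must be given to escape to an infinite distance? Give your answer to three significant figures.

0.0100 m/s

To just escape, total mechanical energy must reach zero at infinity: ½mv²_min + U = 0, so ½mv²_min = −U = |kQq|/r.
|U| = |kQq|/r = (8.99×10⁹ N·m²/C²)(5.10×10⁻⁹)(3.58×10⁻⁹)/(0.0809) = 2.03×10⁻⁶ J.
v_min = √(2|U|/m) = √(2·2.03×10⁻⁶/0.0402) = 0.0100 m/s.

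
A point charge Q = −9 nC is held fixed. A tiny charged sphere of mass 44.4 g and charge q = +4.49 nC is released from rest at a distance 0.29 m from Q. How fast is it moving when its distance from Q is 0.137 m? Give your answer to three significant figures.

Only the electrostatic force acts, so mechanical energy is conserved: ½mv² = U₁ − U₂ = kQq(1/r₁ − 1/r₂).
U₁ − U₂ = (8.99×10⁹ N·m²/C²)(-9.00×10⁻⁹ C)(4.49×10⁻⁹ C)(1/0.290 − 1/0.137) = 1.40×10⁻⁶ J.
v = √(2·1.40×10⁻⁶/0.0444) = 7.94×10⁻³ m/s.

7.94×10⁻³ m/s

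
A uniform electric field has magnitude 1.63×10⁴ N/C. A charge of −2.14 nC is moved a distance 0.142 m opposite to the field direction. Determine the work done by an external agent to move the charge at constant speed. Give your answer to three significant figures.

The potential change for a displacement 0.142 m opposite to the field direction is ΔV = +Ed = 2310 V.
W_ext = qΔV = -4.95×10⁻⁶ J.

-4.95×10⁻⁶ J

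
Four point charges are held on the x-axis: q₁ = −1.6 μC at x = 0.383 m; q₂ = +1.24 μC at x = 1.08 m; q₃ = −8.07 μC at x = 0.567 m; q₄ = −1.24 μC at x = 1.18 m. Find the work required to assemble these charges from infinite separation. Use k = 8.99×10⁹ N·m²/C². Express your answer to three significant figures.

0.461 J

The work to assemble the configuration equals its total potential energy, U = Σ kqᵢqⱼ/rᵢⱼ over all pairs.
Pair separations: r₁₂ = 0.697 m, r₁₃ = 0.184 m, r₁₄ = 0.797 m, r₂₃ = 0.513 m, r₂₄ = 0.100 m, r₃₄ = 0.613 m.
Summing all 6 pair terms gives U = 0.461 J.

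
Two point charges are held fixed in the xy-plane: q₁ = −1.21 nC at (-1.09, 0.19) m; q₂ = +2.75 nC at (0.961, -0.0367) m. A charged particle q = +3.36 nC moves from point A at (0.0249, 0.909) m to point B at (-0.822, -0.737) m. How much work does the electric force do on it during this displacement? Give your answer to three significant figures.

The work done by the electric force is W_field = −ΔU = −q(V_B − V_A) = q(V_A − V_B).
At A: distances to the source charges are 1.33 m, 1.33 m; V_A = Σ kqᵢ/rᵢ = 10.4 V.
At B: distances to the source charges are 0.965 m, 1.92 m; V_B = Σ kqᵢ/rᵢ = 1.63 V.
ΔV = V_B − V_A = -8.75 V.
W_field = −qΔV = −(3.36×10⁻⁹ C)(-8.75 V) = 2.94×10⁻⁸ J.

2.94×10⁻⁸ J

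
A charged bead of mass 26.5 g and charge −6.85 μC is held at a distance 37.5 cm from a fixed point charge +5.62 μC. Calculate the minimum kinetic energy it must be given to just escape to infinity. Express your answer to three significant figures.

To just escape, total mechanical energy must reach zero at infinity: ½mv²_min + U = 0, so ½mv²_min = −U = |kQq|/r.
|U| = |kQq|/r = (8.99×10⁹ N·m²/C²)(5.62×10⁻⁶)(6.85×10⁻⁶)/(0.375) = 0.923 J.

0.923 J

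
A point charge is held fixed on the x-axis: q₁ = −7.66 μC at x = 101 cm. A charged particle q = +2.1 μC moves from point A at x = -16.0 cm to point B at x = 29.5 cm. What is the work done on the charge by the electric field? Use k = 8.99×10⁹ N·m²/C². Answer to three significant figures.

The work done by the electric force is W_field = −ΔU = −q(V_B − V_A) = q(V_A − V_B).
At A: distance to the source charge is 1.17 m; V_A = kq₁/r = -5.89×10⁴ V.
At B: distance to the source charge is 0.715 m; V_B = kq₁/r = -9.63×10⁴ V.
ΔV = V_B − V_A = -3.75×10⁴ V.
W_field = −qΔV = −(2.10×10⁻⁶ C)(-3.75×10⁴ V) = 0.0787 J.

0.0787 J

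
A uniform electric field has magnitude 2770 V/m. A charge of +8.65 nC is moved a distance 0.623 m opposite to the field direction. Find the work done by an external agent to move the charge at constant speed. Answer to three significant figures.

1.49×10⁻⁵ J

The potential change for a displacement 0.623 m opposite to the field direction is ΔV = +Ed = 1730 V.
W_ext = qΔV = 1.49×10⁻⁵ J.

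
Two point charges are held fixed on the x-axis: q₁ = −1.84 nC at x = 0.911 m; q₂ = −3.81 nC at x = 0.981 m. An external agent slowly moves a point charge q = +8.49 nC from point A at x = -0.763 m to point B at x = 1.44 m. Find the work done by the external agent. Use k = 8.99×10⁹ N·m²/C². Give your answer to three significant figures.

-6.48×10⁻⁷ J

For quasistatic motion the external work equals the change in potential energy: W_ext = qΔV = q(V_B − V_A).
At A: distances to the source charges are 1.67 m, 1.74 m; V_A = Σ kqᵢ/rᵢ = -29.5 V.
At B: distances to the source charges are 0.529 m, 0.459 m; V_B = Σ kqᵢ/rᵢ = -106 V.
ΔV = V_B − V_A = -76.4 V.
W_ext = qΔV = (8.49×10⁻⁹ C)(-76.4 V) = -6.48×10⁻⁷ J.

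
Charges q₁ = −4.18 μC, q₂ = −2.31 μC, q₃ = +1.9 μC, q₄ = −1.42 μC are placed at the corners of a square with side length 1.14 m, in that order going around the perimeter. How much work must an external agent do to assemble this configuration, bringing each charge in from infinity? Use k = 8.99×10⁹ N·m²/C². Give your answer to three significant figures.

0.0411 J

The assembly work is the sum of pairwise potential energies, U = Σ_{i<j} kqᵢqⱼ/rᵢⱼ.
The four side pairs have separation 1.14 m and the two diagonal pairs 1.61 m.
Summing all 6 pair terms gives U = 0.0411 J.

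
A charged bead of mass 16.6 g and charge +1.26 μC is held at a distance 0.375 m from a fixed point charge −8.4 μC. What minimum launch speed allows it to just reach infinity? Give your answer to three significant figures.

5.53 m/s

To just escape, total mechanical energy must reach zero at infinity: ½mv²_min + U = 0, so ½mv²_min = −U = |kQq|/r.
|U| = |kQq|/r = (8.99×10⁹ N·m²/C²)(8.40×10⁻⁶)(1.26×10⁻⁶)/(0.375) = 0.254 J.
v_min = √(2|U|/m) = √(2·0.254/0.0166) = 5.53 m/s.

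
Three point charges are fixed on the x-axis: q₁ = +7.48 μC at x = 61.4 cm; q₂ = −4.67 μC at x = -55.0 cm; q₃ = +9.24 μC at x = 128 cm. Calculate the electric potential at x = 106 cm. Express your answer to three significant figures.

5.02×10⁵ V

The total potential is the scalar sum of each charge's contribution, V = Σ kqᵢ/rᵢ.
Distances from the field point to each charge: r₁ = 0.446 m, r₂ = 1.61 m, r₃ = 0.220 m.
V = k[(7.48×10⁻⁶)/(0.446) + (-4.67×10⁻⁶)/(1.61) + (9.24×10⁻⁶)/(0.220)] = 5.02×10⁵ V.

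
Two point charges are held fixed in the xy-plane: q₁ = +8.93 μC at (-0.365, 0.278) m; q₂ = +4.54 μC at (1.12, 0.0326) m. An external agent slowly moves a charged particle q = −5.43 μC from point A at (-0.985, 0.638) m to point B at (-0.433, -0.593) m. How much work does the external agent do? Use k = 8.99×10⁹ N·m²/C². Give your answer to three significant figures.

For quasistatic motion the external work equals the change in potential energy: W_ext = qΔV = q(V_B − V_A).
At A: distances to the source charges are 0.717 m, 2.19 m; V_A = Σ kqᵢ/rᵢ = 1.31×10⁵ V.
At B: distances to the source charges are 0.874 m, 1.67 m; V_B = Σ kqᵢ/rᵢ = 1.16×10⁵ V.
ΔV = V_B − V_A = -1.43×10⁴ V.
W_ext = qΔV = (-5.43×10⁻⁶ C)(-1.43×10⁴ V) = 0.0779 J.

0.0779 J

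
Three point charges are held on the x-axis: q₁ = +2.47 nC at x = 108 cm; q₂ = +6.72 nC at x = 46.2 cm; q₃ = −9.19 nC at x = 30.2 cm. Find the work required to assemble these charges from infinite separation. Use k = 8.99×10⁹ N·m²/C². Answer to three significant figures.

The work to assemble the configuration equals its total potential energy, U = Σ kqᵢqⱼ/rᵢⱼ over all pairs.
Pair separations: r₁₂ = 0.618 m, r₁₃ = 0.778 m, r₂₃ = 0.160 m.
U = (2.41×10⁻⁷) + (-2.62×10⁻⁷) + (-3.47×10⁻⁶) = -3.49×10⁻⁶ J.

-3.49×10⁻⁶ J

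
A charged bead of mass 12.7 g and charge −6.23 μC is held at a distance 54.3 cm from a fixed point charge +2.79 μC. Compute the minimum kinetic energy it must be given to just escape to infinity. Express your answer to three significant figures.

0.288 J

To just escape, total mechanical energy must reach zero at infinity: ½mv²_min + U = 0, so ½mv²_min = −U = |kQq|/r.
|U| = |kQq|/r = (8.99×10⁹ N·m²/C²)(2.79×10⁻⁶)(6.23×10⁻⁶)/(0.543) = 0.288 J.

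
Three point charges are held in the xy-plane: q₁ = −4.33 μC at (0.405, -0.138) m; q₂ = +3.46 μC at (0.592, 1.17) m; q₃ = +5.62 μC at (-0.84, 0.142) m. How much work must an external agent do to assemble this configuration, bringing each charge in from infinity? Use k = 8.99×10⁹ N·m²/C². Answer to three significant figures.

-0.174 J

The work to assemble the configuration equals its total potential energy, U = Σ kqᵢqⱼ/rᵢⱼ over all pairs.
Pair separations: r₁₂ = 1.32 m, r₁₃ = 1.28 m, r₂₃ = 1.76 m.
U = (-0.102) + (-0.171) + (0.0992) = -0.174 J.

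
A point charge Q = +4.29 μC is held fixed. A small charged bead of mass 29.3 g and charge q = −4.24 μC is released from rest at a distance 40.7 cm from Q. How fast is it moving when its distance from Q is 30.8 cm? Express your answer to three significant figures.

2.97 m/s

Only the electrostatic force acts, so mechanical energy is conserved: ½mv² = U₁ − U₂ = kQq(1/r₁ − 1/r₂).
U₁ − U₂ = (8.99×10⁹ N·m²/C²)(4.29×10⁻⁶ C)(-4.24×10⁻⁶ C)(1/0.407 − 1/0.308) = 0.129 J.
v = √(2·0.129/0.0293) = 2.97 m/s.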